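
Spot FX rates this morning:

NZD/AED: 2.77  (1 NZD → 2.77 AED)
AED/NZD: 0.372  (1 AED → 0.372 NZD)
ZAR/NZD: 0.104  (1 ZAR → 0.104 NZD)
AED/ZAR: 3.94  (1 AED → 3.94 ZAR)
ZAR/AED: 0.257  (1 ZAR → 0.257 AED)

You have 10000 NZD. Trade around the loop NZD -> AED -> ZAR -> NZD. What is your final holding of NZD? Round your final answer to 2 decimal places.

11350.35

10000 NZD × 2.77 = 27700 AED
27700 AED × 3.94 = 109138 ZAR
109138 ZAR × 0.104 = 11350.352 NZD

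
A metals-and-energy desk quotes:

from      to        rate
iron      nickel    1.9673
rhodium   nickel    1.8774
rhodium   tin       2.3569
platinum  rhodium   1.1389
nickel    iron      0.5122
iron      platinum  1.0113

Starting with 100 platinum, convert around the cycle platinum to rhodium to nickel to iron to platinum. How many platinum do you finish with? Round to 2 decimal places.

100 platinum × 1.1389 = 113.89 rhodium
113.89 rhodium × 1.8774 = 213.817086 nickel
213.817086 nickel × 0.5122 = 109.5171114492 iron
109.5171114492 iron × 1.0113 = 110.75465480857596 platinum

110.75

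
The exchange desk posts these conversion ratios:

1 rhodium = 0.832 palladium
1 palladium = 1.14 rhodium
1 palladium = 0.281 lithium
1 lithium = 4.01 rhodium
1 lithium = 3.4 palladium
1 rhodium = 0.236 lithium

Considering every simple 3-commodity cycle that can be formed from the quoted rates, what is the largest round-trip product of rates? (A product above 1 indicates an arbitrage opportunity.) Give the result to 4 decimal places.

0.9375

palladium→lithium→rhodium→palladium: 0.281 × 4.01 × 0.832 = 0.93751
palladium→rhodium→lithium→palladium: 1.14 × 0.236 × 3.4 = 0.91474
Maximum is palladium→lithium→rhodium→palladium at 0.9375; no arbitrage — every cycle loses value.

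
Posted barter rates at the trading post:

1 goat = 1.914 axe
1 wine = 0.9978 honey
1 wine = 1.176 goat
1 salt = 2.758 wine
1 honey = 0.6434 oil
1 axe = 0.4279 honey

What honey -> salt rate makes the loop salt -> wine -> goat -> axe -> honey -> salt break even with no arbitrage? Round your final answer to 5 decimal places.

0.37646

Known legs of the cycle: 2.758 × 1.176 × 1.914 × 0.4279 = 2.6563530980448
For no arbitrage the full-cycle product must be 1, so the missing rate is 1 / 2.6563530980448 ≈ 0.3764560.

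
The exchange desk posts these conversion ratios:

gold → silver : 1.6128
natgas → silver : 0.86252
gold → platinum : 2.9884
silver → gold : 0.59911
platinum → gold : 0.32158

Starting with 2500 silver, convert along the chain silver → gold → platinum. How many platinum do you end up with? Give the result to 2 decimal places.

4475.95

2500 silver × 0.59911 = 1497.775 gold
1497.775 gold × 2.9884 = 4475.95081 platinum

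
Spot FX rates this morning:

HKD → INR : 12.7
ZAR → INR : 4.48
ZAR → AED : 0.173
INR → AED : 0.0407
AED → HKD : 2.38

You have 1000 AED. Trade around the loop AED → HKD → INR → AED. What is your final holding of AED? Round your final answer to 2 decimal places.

1230.20

1000 AED × 2.38 = 2380 HKD
2380 HKD × 12.7 = 30226 INR
30226 INR × 0.0407 = 1230.1982 AED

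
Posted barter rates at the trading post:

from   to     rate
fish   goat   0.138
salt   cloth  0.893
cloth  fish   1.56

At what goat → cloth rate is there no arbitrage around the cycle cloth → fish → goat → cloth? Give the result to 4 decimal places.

Known legs of the cycle: 1.56 × 0.138 = 0.21528
For no arbitrage the full-cycle product must be 1, so the missing rate is 1 / 0.21528 ≈ 4.645113.

4.6451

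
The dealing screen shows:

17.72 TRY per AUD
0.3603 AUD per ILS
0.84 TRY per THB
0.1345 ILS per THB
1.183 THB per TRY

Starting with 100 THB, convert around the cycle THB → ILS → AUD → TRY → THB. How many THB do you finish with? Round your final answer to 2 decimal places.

100 THB × 0.1345 = 13.45 ILS
13.45 ILS × 0.3603 = 4.846035 AUD
4.846035 AUD × 17.72 = 85.8717402 TRY
85.8717402 TRY × 1.183 = 101.5862686566 THB

101.59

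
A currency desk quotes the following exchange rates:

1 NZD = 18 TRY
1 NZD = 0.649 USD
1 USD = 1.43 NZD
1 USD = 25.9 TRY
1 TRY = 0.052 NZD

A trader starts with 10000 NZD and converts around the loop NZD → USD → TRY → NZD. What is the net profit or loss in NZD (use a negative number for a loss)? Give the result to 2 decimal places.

-1259.27

10000 NZD × 0.649 = 6490 USD
6490 USD × 25.9 = 168091 TRY
168091 TRY × 0.052 = 8740.732 NZD
Net change: 8740.732 − 10000 = -1259.268 NZD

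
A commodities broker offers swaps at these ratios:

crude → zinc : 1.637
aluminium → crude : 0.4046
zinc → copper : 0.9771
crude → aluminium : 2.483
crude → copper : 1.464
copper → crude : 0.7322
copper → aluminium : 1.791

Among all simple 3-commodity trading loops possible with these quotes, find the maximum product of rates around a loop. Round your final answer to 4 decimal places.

1.1712

crude→zinc→copper→crude: 1.637 × 0.9771 × 0.7322 = 1.17116
crude→copper→aluminium→crude: 1.464 × 1.791 × 0.4046 = 1.06087
Maximum is crude→zinc→copper→crude at 1.1712; arbitrage exists.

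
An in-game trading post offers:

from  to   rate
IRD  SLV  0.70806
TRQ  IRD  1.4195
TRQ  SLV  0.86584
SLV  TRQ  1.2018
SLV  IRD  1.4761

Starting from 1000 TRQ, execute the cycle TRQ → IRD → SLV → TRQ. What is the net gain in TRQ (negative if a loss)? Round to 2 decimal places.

1000 TRQ × 1.4195 = 1419.5 IRD
1419.5 IRD × 0.70806 = 1005.09117 SLV
1005.09117 SLV × 1.2018 = 1207.918568106 TRQ
Net change: 1207.918568106 − 1000 = 207.918568106 TRQ

207.92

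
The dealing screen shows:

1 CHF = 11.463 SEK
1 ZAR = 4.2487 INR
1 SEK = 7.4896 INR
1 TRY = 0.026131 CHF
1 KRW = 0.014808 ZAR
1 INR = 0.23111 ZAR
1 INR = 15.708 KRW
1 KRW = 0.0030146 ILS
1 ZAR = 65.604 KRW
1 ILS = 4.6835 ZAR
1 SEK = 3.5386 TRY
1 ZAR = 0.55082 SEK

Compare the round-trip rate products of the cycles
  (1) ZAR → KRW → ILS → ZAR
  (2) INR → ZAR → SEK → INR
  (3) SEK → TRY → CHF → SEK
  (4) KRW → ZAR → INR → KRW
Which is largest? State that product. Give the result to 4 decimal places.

(1) 65.604 × 0.0030146 × 4.6835 = 0.92625
(2) 0.23111 × 0.55082 × 7.4896 = 0.95343
(3) 3.5386 × 0.026131 × 11.463 = 1.05995
(4) 0.014808 × 4.2487 × 15.708 = 0.98826
Highest is cycle (3) at 1.0600 (>1, arbitrage).

1.0600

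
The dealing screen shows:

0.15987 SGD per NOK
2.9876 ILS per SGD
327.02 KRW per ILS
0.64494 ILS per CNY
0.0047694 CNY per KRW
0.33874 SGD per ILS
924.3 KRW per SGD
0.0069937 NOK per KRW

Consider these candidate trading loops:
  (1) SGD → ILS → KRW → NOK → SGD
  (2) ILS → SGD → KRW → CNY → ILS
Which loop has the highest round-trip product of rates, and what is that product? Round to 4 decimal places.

(1) 2.9876 × 327.02 × 0.0069937 × 0.15987 = 1.09237
(2) 0.33874 × 924.3 × 0.0047694 × 0.64494 = 0.96308
Highest is cycle (1) at 1.0924 (>1, arbitrage).

1.0924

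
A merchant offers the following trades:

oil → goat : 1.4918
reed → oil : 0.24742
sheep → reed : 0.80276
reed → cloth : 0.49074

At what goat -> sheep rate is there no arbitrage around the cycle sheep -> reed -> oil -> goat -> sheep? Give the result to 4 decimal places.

Known legs of the cycle: 0.80276 × 0.24742 × 1.4918 = 0.29629964399056
For no arbitrage the full-cycle product must be 1, so the missing rate is 1 / 0.29629964399056 ≈ 3.374962.

3.3750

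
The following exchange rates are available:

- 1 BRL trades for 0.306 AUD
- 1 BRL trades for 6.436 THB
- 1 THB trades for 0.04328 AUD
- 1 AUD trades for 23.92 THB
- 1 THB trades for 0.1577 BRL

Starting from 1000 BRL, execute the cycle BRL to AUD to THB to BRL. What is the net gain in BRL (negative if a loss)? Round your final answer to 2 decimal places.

154.29

1000 BRL × 0.306 = 306 AUD
306 AUD × 23.92 = 7319.52 THB
7319.52 THB × 0.1577 = 1154.288304 BRL
Net change: 1154.288304 − 1000 = 154.288304 BRL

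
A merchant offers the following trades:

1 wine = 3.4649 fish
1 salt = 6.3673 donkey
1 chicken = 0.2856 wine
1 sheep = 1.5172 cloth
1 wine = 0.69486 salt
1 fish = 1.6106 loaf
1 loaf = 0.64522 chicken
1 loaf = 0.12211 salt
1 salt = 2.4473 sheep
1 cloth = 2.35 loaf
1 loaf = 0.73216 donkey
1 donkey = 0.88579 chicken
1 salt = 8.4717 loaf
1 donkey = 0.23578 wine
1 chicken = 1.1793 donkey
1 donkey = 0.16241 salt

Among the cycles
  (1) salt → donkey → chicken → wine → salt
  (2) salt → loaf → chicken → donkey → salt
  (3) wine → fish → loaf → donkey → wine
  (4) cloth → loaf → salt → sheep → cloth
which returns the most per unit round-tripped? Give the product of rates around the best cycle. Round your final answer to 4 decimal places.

1.1193

(1) 6.3673 × 0.88579 × 0.2856 × 0.69486 = 1.11929
(2) 8.4717 × 0.64522 × 1.1793 × 0.16241 = 1.04692
(3) 3.4649 × 1.6106 × 0.73216 × 0.23578 = 0.96337
(4) 2.35 × 0.12211 × 2.4473 × 1.5172 = 1.06549
Highest is cycle (1) at 1.1193 (>1, arbitrage).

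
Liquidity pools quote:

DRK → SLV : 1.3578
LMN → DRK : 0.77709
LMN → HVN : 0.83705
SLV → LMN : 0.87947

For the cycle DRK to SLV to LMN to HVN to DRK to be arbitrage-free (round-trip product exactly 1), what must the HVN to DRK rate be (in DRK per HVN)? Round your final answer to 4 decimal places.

Known legs of the cycle: 1.3578 × 0.87947 × 0.83705 = 0.9995585415603
For no arbitrage the full-cycle product must be 1, so the missing rate is 1 / 0.9995585415603 ≈ 1.000442.

1.0004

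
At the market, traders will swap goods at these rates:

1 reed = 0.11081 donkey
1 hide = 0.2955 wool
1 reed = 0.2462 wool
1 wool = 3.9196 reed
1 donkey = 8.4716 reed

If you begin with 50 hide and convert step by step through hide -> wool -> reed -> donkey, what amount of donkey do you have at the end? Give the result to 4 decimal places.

50 hide × 0.2955 = 14.775 wool
14.775 wool × 3.9196 = 57.91209 reed
57.91209 reed × 0.11081 = 6.4172386929 donkey

6.4172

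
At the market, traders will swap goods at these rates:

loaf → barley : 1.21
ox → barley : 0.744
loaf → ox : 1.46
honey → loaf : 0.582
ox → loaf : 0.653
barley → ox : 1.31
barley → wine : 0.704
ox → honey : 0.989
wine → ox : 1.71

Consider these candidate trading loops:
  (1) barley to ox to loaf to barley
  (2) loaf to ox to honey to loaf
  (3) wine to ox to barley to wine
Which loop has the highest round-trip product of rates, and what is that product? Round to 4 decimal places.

1.0351

(1) 1.31 × 0.653 × 1.21 = 1.03507
(2) 1.46 × 0.989 × 0.582 = 0.84037
(3) 1.71 × 0.744 × 0.704 = 0.89566
Highest is cycle (1) at 1.0351 (>1, arbitrage).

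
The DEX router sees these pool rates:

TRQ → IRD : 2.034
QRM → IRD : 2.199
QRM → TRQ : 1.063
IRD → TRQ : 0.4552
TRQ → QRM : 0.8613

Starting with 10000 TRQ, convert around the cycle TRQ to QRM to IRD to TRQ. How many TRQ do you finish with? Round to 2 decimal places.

10000 TRQ × 0.8613 = 8613 QRM
8613 QRM × 2.199 = 18939.987 IRD
18939.987 IRD × 0.4552 = 8621.4820824 TRQ

8621.48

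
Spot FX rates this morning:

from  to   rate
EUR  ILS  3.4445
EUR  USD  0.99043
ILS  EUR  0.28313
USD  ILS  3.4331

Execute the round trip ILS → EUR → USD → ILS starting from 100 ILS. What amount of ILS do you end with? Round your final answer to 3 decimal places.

96.271

100 ILS × 0.28313 = 28.313 EUR
28.313 EUR × 0.99043 = 28.04204459 USD
28.04204459 USD × 3.4331 = 96.271143281929 ILS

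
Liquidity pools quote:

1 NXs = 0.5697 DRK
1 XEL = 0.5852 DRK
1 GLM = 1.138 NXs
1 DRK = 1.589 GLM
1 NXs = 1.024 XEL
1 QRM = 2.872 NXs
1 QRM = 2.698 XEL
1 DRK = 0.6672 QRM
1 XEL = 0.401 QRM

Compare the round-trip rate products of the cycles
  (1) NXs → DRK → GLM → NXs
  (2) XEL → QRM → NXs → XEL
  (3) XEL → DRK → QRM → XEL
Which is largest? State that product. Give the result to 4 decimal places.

(1) 0.5697 × 1.589 × 1.138 = 1.03018
(2) 0.401 × 2.872 × 1.024 = 1.17931
(3) 0.5852 × 0.6672 × 2.698 = 1.05342
Highest is cycle (2) at 1.1793 (>1, arbitrage).

1.1793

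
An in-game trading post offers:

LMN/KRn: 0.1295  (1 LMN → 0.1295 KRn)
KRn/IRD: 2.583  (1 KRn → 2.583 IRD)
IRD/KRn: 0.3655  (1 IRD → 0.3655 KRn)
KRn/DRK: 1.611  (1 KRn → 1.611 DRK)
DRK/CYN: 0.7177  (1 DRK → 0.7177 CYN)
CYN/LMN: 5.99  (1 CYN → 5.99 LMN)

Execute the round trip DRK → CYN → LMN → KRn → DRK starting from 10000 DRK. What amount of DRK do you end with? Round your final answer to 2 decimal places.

8968.82

10000 DRK × 0.7177 = 7177 CYN
7177 CYN × 5.99 = 42990.23 LMN
42990.23 LMN × 0.1295 = 5567.234785 KRn
5567.234785 KRn × 1.611 = 8968.815238635 DRK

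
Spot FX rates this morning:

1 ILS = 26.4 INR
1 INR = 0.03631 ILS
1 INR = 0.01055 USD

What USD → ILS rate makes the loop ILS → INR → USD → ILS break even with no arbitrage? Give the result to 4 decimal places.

3.5904

Known legs of the cycle: 26.4 × 0.01055 = 0.27852
For no arbitrage the full-cycle product must be 1, so the missing rate is 1 / 0.27852 ≈ 3.590406.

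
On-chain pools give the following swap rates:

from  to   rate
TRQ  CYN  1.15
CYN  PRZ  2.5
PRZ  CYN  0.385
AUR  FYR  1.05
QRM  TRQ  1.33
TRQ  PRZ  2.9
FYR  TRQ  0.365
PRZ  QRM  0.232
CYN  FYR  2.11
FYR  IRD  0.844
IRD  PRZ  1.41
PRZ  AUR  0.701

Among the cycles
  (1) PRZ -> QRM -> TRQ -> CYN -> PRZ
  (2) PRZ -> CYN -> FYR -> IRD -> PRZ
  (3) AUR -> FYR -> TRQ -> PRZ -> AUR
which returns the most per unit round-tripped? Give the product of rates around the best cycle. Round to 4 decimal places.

(1) 0.232 × 1.33 × 1.15 × 2.5 = 0.88711
(2) 0.385 × 2.11 × 0.844 × 1.41 = 0.96673
(3) 1.05 × 0.365 × 2.9 × 0.701 = 0.77911
Highest is cycle (2) at 0.9667 (≤1, no arbitrage).

0.9667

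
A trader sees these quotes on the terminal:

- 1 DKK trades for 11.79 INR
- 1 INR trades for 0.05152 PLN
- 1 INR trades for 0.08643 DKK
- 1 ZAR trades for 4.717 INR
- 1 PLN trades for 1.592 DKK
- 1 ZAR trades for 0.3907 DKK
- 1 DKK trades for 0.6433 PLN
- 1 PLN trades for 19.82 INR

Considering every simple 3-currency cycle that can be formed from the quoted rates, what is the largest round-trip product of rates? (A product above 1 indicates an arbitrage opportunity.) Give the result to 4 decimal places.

DKK→PLN→INR→DKK: 0.6433 × 19.82 × 0.08643 = 1.10200
DKK→INR→PLN→DKK: 11.79 × 0.05152 × 1.592 = 0.96701
Maximum is DKK→PLN→INR→DKK at 1.1020; arbitrage exists.

1.1020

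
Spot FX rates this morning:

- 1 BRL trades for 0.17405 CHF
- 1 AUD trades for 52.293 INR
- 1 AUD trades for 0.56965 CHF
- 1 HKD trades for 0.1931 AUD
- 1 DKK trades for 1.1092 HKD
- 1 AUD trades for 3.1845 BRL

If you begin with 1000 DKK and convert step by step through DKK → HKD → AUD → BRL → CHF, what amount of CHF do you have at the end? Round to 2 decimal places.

118.72

1000 DKK × 1.1092 = 1109.2 HKD
1109.2 HKD × 0.1931 = 214.18652 AUD
214.18652 AUD × 3.1845 = 682.07697294 BRL
682.07697294 BRL × 0.17405 = 118.715497140207 CHF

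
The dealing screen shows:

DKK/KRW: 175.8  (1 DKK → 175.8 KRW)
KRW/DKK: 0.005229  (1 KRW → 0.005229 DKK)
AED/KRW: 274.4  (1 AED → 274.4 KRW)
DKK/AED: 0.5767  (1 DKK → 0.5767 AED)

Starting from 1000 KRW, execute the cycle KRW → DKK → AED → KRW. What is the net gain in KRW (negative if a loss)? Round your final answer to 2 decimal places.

-172.53

1000 KRW × 0.005229 = 5.229 DKK
5.229 DKK × 0.5767 = 3.0155643 AED
3.0155643 AED × 274.4 = 827.47084392 KRW
Net change: 827.47084392 − 1000 = -172.52915608 KRW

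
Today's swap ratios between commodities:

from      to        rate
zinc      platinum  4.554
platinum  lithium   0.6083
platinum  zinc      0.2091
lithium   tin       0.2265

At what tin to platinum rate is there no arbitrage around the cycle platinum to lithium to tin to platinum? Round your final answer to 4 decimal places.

Known legs of the cycle: 0.6083 × 0.2265 = 0.13777995
For no arbitrage the full-cycle product must be 1, so the missing rate is 1 / 0.13777995 ≈ 7.257950.

7.2580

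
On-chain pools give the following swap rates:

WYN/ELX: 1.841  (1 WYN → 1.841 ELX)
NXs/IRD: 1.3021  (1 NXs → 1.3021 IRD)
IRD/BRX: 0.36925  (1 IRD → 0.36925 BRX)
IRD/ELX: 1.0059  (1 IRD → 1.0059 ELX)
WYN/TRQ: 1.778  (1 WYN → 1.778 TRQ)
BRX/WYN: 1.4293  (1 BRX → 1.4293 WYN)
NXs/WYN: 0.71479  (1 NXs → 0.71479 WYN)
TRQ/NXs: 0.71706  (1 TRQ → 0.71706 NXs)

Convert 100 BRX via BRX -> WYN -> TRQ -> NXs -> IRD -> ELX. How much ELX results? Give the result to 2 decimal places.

238.68

100 BRX × 1.4293 = 142.93 WYN
142.93 WYN × 1.778 = 254.12954 TRQ
254.12954 TRQ × 0.71706 = 182.2261279524 NXs
182.2261279524 NXs × 1.3021 = 237.27664120682004 IRD
237.27664120682004 IRD × 1.0059 = 238.676573389940278236 ELX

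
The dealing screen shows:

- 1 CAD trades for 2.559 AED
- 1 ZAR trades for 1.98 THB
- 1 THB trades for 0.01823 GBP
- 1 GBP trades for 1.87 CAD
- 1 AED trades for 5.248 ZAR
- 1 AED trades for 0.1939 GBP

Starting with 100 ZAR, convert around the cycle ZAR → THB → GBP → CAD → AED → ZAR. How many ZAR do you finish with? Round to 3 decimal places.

100 ZAR × 1.98 = 198 THB
198 THB × 0.01823 = 3.60954 GBP
3.60954 GBP × 1.87 = 6.7498398 CAD
6.7498398 CAD × 2.559 = 17.2728400482 AED
17.2728400482 AED × 5.248 = 90.6478645729536 ZAR

90.648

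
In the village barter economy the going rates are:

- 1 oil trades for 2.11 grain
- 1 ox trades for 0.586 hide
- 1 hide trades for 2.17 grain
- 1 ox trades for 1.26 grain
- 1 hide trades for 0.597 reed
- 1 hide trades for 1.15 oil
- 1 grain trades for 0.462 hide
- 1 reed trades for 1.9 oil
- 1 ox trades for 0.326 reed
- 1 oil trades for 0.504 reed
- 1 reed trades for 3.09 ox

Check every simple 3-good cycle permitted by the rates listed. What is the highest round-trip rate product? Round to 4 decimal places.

hide→oil→grain→hide: 1.15 × 2.11 × 0.462 = 1.12104
reed→ox→hide→reed: 3.09 × 0.586 × 0.597 = 1.08101
Maximum is hide→oil→grain→hide at 1.1210; arbitrage exists.

1.1210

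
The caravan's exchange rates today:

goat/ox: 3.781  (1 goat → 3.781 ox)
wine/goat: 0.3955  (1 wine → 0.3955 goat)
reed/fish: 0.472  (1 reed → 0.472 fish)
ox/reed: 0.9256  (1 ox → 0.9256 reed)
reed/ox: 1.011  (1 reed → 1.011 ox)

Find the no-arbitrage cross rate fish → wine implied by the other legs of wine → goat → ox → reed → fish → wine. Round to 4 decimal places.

Known legs of the cycle: 0.3955 × 3.781 × 0.9256 × 0.472 = 0.6533088024736
For no arbitrage the full-cycle product must be 1, so the missing rate is 1 / 0.6533088024736 ≈ 1.530670.

1.5307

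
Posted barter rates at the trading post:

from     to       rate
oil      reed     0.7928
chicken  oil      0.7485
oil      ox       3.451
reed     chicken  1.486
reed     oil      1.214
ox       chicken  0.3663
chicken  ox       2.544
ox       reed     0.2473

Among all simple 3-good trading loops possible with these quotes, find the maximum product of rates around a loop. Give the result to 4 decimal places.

1.0361

reed→oil→ox→reed: 1.214 × 3.451 × 0.2473 = 1.03607
chicken→oil→ox→chicken: 0.7485 × 3.451 × 0.3663 = 0.94618
reed→chicken→ox→reed: 1.486 × 2.544 × 0.2473 = 0.93489
reed→chicken→oil→reed: 1.486 × 0.7485 × 0.7928 = 0.88181
Maximum is reed→oil→ox→reed at 1.0361; arbitrage exists.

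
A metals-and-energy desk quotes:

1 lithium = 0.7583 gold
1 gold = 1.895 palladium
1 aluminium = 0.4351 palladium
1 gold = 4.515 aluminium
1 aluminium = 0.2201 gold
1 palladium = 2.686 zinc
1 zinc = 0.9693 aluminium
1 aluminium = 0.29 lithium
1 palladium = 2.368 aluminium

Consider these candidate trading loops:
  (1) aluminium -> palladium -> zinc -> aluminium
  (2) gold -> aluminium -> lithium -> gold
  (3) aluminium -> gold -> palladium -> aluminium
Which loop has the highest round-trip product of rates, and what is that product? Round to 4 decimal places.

1.1328

(1) 0.4351 × 2.686 × 0.9693 = 1.13280
(2) 4.515 × 0.29 × 0.7583 = 0.99288
(3) 0.2201 × 1.895 × 2.368 = 0.98767
Highest is cycle (1) at 1.1328 (>1, arbitrage).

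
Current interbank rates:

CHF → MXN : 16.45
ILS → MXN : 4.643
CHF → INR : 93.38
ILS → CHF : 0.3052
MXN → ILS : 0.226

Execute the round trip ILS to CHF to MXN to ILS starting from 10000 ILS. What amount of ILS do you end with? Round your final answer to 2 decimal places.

11346.42

10000 ILS × 0.3052 = 3052 CHF
3052 CHF × 16.45 = 50205.4 MXN
50205.4 MXN × 0.226 = 11346.4204 ILS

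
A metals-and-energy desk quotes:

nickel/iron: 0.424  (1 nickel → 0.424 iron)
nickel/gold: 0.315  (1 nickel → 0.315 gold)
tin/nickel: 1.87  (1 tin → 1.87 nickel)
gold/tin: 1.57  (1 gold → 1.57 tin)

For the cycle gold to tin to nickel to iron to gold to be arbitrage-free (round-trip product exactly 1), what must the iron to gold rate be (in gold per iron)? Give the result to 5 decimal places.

0.80333

Known legs of the cycle: 1.57 × 1.87 × 0.424 = 1.2448216
For no arbitrage the full-cycle product must be 1, so the missing rate is 1 / 1.2448216 ≈ 0.8033280.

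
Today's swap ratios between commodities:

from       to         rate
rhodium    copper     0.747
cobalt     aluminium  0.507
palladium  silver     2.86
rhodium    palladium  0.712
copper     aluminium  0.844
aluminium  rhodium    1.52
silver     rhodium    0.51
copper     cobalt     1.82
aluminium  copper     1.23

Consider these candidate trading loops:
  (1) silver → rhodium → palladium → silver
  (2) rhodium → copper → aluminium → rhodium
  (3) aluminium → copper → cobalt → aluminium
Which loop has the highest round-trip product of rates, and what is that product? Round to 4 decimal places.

(1) 0.51 × 0.712 × 2.86 = 1.03852
(2) 0.747 × 0.844 × 1.52 = 0.95831
(3) 1.23 × 1.82 × 0.507 = 1.13497
Highest is cycle (3) at 1.1350 (>1, arbitrage).

1.1350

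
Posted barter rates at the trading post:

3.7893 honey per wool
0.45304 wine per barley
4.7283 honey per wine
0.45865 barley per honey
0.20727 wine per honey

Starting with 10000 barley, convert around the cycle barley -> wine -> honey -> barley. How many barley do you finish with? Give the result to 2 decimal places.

9824.78

10000 barley × 0.45304 = 4530.4 wine
4530.4 wine × 4.7283 = 21421.09032 honey
21421.09032 honey × 0.45865 = 9824.783075268 barley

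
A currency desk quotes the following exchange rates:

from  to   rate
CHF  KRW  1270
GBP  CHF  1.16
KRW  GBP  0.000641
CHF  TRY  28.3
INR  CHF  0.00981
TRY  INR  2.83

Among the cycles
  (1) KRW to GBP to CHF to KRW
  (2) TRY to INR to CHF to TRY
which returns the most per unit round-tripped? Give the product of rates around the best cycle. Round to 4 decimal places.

(1) 0.000641 × 1.16 × 1270 = 0.94432
(2) 2.83 × 0.00981 × 28.3 = 0.78567
Highest is cycle (1) at 0.9443 (≤1, no arbitrage).

0.9443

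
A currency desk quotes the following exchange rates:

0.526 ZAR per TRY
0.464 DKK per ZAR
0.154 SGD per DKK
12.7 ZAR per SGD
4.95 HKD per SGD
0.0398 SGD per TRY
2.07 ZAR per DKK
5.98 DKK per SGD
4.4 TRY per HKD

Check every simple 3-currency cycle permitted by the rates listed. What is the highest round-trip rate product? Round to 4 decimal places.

0.9075

ZAR→DKK→SGD→ZAR: 0.464 × 0.154 × 12.7 = 0.90749
HKD→TRY→SGD→HKD: 4.4 × 0.0398 × 4.95 = 0.86684
Maximum is ZAR→DKK→SGD→ZAR at 0.9075; no arbitrage — every cycle loses value.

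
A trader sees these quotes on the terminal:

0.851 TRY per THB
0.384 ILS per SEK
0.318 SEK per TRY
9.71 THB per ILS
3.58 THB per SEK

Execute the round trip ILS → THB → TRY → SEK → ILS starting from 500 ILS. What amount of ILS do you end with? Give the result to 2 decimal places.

500 ILS × 9.71 = 4855 THB
4855 THB × 0.851 = 4131.605 TRY
4131.605 TRY × 0.318 = 1313.85039 SEK
1313.85039 SEK × 0.384 = 504.51854976 ILS

504.52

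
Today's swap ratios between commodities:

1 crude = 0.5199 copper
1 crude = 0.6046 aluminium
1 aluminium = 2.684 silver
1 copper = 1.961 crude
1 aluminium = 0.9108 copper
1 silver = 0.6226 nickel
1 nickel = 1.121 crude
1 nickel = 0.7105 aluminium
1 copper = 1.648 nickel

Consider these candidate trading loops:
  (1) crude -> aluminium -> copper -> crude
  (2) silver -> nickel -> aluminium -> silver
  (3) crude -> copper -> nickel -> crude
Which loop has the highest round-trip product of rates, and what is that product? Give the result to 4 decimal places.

(1) 0.6046 × 0.9108 × 1.961 = 1.07986
(2) 0.6226 × 0.7105 × 2.684 = 1.18729
(3) 0.5199 × 1.648 × 1.121 = 0.96047
Highest is cycle (2) at 1.1873 (>1, arbitrage).

1.1873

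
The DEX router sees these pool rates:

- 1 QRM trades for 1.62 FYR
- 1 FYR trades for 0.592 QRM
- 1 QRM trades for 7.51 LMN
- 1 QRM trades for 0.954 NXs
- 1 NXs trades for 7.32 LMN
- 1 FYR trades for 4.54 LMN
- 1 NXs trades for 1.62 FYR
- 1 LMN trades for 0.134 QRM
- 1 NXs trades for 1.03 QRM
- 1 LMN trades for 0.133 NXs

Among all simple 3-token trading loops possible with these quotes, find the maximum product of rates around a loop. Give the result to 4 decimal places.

1.0288

NXs→QRM→LMN→NXs: 1.03 × 7.51 × 0.133 = 1.02879
QRM→FYR→LMN→QRM: 1.62 × 4.54 × 0.134 = 0.98554
NXs→FYR→LMN→NXs: 1.62 × 4.54 × 0.133 = 0.97819
NXs→LMN→QRM→NXs: 7.32 × 0.134 × 0.954 = 0.93576
NXs→FYR→QRM→NXs: 1.62 × 0.592 × 0.954 = 0.91492
Maximum is NXs→QRM→LMN→NXs at 1.0288; arbitrage exists.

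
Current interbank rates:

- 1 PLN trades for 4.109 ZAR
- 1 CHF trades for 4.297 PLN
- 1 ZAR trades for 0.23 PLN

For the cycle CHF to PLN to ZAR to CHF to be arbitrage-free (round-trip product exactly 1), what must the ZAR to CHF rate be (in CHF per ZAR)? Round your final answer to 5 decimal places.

Known legs of the cycle: 4.297 × 4.109 = 17.656373
For no arbitrage the full-cycle product must be 1, so the missing rate is 1 / 17.656373 ≈ 0.0566368.

0.05664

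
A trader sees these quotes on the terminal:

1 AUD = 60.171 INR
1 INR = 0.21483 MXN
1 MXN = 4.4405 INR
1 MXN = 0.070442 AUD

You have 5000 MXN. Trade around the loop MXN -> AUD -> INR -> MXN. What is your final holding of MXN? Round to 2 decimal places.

4552.86

5000 MXN × 0.070442 = 352.21 AUD
352.21 AUD × 60.171 = 21192.82791 INR
21192.82791 INR × 0.21483 = 4552.8552199053 MXN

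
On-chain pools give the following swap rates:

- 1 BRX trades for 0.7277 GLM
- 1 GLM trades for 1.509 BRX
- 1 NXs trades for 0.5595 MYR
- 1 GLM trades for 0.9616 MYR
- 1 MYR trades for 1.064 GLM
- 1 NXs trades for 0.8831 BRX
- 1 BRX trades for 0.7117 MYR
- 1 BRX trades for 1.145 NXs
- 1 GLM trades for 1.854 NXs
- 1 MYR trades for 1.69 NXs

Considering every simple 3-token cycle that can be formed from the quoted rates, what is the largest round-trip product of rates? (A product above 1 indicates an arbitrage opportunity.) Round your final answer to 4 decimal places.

BRX→GLM→NXs→BRX: 0.7277 × 1.854 × 0.8831 = 1.19144
MYR→GLM→BRX→MYR: 1.064 × 1.509 × 0.7117 = 1.14269
MYR→GLM→NXs→MYR: 1.064 × 1.854 × 0.5595 = 1.10370
MYR→NXs→BRX→MYR: 1.69 × 0.8831 × 0.7117 = 1.06217
Maximum is BRX→GLM→NXs→BRX at 1.1914; arbitrage exists.

1.1914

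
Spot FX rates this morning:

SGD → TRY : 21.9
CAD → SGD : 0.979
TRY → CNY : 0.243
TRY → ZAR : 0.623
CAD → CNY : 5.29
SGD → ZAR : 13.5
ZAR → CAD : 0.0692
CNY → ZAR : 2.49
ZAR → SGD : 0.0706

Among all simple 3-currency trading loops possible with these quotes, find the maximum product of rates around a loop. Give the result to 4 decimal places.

0.9632

ZAR→SGD→TRY→ZAR: 0.0706 × 21.9 × 0.623 = 0.96325
ZAR→CAD→SGD→ZAR: 0.0692 × 0.979 × 13.5 = 0.91458
ZAR→CAD→CNY→ZAR: 0.0692 × 5.29 × 2.49 = 0.91151
Maximum is ZAR→SGD→TRY→ZAR at 0.9632; no arbitrage — every cycle loses value.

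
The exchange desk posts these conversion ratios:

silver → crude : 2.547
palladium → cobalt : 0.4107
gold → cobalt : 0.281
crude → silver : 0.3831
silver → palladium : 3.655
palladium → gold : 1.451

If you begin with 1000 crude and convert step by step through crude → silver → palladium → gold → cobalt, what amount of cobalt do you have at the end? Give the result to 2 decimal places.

1000 crude × 0.3831 = 383.1 silver
383.1 silver × 3.655 = 1400.2305 palladium
1400.2305 palladium × 1.451 = 2031.7344555 gold
2031.7344555 gold × 0.281 = 570.9173819955 cobalt

570.92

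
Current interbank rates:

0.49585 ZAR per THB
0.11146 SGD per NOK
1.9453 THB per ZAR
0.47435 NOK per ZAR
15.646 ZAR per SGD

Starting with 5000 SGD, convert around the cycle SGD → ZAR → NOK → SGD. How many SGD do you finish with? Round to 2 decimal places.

4136.10

5000 SGD × 15.646 = 78230 ZAR
78230 ZAR × 0.47435 = 37108.4005 NOK
37108.4005 NOK × 0.11146 = 4136.10231973 SGD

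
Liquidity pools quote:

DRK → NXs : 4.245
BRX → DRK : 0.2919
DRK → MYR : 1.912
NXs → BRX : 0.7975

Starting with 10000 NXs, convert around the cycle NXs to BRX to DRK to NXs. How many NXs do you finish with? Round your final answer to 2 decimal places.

10000 NXs × 0.7975 = 7975 BRX
7975 BRX × 0.2919 = 2327.9025 DRK
2327.9025 DRK × 4.245 = 9881.9461125 NXs

9881.95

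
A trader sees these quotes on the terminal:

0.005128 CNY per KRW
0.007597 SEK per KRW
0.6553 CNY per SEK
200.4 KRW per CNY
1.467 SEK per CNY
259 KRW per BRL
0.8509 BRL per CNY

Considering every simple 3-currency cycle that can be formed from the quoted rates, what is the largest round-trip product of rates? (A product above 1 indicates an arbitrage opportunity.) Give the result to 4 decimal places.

1.1301

BRL→KRW→CNY→BRL: 259 × 0.005128 × 0.8509 = 1.13012
CNY→KRW→SEK→CNY: 200.4 × 0.007597 × 0.6553 = 0.99765
Maximum is BRL→KRW→CNY→BRL at 1.1301; arbitrage exists.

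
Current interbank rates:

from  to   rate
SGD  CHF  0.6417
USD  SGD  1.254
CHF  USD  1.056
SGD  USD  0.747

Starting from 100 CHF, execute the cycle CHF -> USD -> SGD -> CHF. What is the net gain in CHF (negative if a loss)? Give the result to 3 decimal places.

100 CHF × 1.056 = 105.6 USD
105.6 USD × 1.254 = 132.4224 SGD
132.4224 SGD × 0.6417 = 84.97545408 CHF
Net change: 84.97545408 − 100 = -15.02454592 CHF

-15.025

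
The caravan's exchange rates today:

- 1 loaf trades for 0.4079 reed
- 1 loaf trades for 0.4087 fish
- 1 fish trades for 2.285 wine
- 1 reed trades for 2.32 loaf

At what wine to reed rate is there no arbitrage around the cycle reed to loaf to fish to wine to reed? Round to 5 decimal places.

Known legs of the cycle: 2.32 × 0.4087 × 2.285 = 2.16660044
For no arbitrage the full-cycle product must be 1, so the missing rate is 1 / 2.16660044 ≈ 0.4615526.

0.46155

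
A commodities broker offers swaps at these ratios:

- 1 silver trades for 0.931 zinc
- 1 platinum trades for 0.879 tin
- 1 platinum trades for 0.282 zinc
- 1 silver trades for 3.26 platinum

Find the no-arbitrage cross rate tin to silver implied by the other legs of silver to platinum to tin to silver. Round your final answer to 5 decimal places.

Known legs of the cycle: 3.26 × 0.879 = 2.86554
For no arbitrage the full-cycle product must be 1, so the missing rate is 1 / 2.86554 ≈ 0.3489744.

0.34897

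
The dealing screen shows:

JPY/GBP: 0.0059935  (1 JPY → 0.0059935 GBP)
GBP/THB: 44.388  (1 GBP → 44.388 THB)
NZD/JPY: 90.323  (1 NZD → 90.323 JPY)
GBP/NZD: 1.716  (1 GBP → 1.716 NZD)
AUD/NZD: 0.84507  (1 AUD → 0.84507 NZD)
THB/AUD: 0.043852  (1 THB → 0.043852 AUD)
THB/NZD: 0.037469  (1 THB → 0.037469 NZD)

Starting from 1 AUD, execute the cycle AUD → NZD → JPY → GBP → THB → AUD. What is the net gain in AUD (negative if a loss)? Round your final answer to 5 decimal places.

1 AUD × 0.84507 = 0.84507 NZD
0.84507 NZD × 90.323 = 76.32925761 JPY
76.32925761 JPY × 0.0059935 = 0.457479405485535 GBP
0.457479405485535 GBP × 44.388 = 20.30659585069192758 THB
20.30659585069192758 THB × 0.043852 = 0.89048484124454240823816 AUD
Net change: 0.89048484124454240823816 − 1 = -0.10951515875545759176184 AUD

-0.10952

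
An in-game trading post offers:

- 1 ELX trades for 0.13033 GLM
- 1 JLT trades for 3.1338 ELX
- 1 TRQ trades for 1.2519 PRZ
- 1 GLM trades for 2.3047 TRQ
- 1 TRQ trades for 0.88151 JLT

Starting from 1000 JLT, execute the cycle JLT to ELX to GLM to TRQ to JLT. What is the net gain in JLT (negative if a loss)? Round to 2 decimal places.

1000 JLT × 3.1338 = 3133.8 ELX
3133.8 ELX × 0.13033 = 408.428154 GLM
408.428154 GLM × 2.3047 = 941.3043665238 TRQ
941.3043665238 TRQ × 0.88151 = 829.769212134394938 JLT
Net change: 829.769212134394938 − 1000 = -170.230787865605062 JLT

-170.23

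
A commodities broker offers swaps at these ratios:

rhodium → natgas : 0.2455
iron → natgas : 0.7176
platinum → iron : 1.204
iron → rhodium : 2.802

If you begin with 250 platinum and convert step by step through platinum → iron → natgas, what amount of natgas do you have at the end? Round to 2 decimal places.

216.00

250 platinum × 1.204 = 301 iron
301 iron × 0.7176 = 215.9976 natgas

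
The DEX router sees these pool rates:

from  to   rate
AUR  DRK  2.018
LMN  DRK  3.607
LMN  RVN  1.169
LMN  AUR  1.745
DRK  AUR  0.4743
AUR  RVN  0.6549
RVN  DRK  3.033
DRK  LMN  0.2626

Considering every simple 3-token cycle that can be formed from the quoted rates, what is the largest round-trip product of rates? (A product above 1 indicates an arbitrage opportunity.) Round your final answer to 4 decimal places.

0.9421

DRK→AUR→RVN→DRK: 0.4743 × 0.6549 × 3.033 = 0.94211
DRK→LMN→RVN→DRK: 0.2626 × 1.169 × 3.033 = 0.93107
DRK→LMN→AUR→DRK: 0.2626 × 1.745 × 2.018 = 0.92472
Maximum is DRK→AUR→RVN→DRK at 0.9421; no arbitrage — every cycle loses value.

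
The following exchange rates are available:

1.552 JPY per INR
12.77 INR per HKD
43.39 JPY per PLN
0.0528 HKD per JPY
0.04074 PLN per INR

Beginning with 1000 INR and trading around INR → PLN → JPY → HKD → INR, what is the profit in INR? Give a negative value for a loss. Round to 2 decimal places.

191.89

1000 INR × 0.04074 = 40.74 PLN
40.74 PLN × 43.39 = 1767.7086 JPY
1767.7086 JPY × 0.0528 = 93.33501408 HKD
93.33501408 HKD × 12.77 = 1191.8881298016 INR
Net change: 1191.8881298016 − 1000 = 191.8881298016 INR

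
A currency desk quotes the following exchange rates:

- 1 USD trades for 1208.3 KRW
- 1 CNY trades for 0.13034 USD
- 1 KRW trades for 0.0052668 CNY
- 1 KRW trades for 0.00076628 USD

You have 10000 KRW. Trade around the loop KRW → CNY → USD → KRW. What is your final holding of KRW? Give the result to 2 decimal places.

8294.67

10000 KRW × 0.0052668 = 52.668 CNY
52.668 CNY × 0.13034 = 6.86474712 USD
6.86474712 USD × 1208.3 = 8294.673945096 KRW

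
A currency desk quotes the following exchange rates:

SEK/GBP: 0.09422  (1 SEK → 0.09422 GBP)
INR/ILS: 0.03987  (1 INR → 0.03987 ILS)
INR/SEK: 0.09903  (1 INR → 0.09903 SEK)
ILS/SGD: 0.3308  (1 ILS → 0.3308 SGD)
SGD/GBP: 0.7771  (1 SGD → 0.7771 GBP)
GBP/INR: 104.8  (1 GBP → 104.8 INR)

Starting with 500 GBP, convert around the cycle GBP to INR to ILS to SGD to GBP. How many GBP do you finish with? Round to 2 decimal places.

537.06

500 GBP × 104.8 = 52400 INR
52400 INR × 0.03987 = 2089.188 ILS
2089.188 ILS × 0.3308 = 691.1033904 SGD
691.1033904 SGD × 0.7771 = 537.05644467984 GBP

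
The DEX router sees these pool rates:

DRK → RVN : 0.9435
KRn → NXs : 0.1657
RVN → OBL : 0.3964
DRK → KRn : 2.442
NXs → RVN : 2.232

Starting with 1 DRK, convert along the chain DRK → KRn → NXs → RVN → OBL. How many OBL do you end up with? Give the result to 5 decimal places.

0.35801

1 DRK × 2.442 = 2.442 KRn
2.442 KRn × 0.1657 = 0.4046394 NXs
0.4046394 NXs × 2.232 = 0.9031551408 RVN
0.9031551408 RVN × 0.3964 = 0.35801069781312 OBL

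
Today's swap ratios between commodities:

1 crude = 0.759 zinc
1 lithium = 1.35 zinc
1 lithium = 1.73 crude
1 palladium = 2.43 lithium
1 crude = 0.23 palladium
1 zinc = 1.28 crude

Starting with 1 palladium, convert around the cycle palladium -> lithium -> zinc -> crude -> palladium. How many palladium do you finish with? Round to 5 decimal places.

1 palladium × 2.43 = 2.43 lithium
2.43 lithium × 1.35 = 3.2805 zinc
3.2805 zinc × 1.28 = 4.19904 crude
4.19904 crude × 0.23 = 0.9657792 palladium

0.96578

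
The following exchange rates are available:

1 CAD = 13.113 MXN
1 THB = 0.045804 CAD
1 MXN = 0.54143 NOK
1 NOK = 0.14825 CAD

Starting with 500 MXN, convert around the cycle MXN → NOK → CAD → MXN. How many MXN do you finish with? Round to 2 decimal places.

526.27

500 MXN × 0.54143 = 270.715 NOK
270.715 NOK × 0.14825 = 40.13349875 CAD
40.13349875 CAD × 13.113 = 526.27056910875 MXN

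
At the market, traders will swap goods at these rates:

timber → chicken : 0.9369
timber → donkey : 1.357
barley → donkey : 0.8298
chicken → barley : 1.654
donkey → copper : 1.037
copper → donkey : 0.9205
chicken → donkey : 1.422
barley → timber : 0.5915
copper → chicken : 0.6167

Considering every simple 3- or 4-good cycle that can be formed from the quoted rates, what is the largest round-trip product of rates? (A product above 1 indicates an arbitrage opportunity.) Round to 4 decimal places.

barley→timber→chicken→barley: 0.5915 × 0.9369 × 1.654 = 0.91661
donkey→copper→chicken→donkey: 1.037 × 0.6167 × 1.422 = 0.90939
barley→donkey→copper→chicken→barley: 0.8298 × 1.037 × 0.6167 × 1.654 = 0.87773
Maximum is barley→timber→chicken→barley at 0.9166; no arbitrage — every cycle loses value.

0.9166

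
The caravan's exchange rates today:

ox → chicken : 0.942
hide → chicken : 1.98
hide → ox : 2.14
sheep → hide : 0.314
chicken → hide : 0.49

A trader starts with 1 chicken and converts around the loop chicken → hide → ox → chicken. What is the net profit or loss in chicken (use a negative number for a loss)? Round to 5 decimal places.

-0.01222

1 chicken × 0.49 = 0.49 hide
0.49 hide × 2.14 = 1.0486 ox
1.0486 ox × 0.942 = 0.9877812 chicken
Net change: 0.9877812 − 1 = -0.0122188 chicken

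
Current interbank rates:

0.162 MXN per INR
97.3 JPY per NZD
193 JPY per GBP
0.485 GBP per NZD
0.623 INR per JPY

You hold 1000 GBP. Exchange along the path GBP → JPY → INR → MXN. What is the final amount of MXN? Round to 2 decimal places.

1000 GBP × 193 = 193000 JPY
193000 JPY × 0.623 = 120239 INR
120239 INR × 0.162 = 19478.718 MXN

19478.72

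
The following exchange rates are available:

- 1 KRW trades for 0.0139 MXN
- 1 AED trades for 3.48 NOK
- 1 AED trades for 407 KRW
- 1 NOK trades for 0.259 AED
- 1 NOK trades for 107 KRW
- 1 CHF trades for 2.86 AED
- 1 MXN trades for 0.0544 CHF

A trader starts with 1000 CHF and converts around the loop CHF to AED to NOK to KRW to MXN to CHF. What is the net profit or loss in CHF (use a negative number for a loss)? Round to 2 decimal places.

-194.73

1000 CHF × 2.86 = 2860 AED
2860 AED × 3.48 = 9952.8 NOK
9952.8 NOK × 107 = 1064949.6 KRW
1064949.6 KRW × 0.0139 = 14802.79944 MXN
14802.79944 MXN × 0.0544 = 805.272289536 CHF
Net change: 805.272289536 − 1000 = -194.727710464 CHF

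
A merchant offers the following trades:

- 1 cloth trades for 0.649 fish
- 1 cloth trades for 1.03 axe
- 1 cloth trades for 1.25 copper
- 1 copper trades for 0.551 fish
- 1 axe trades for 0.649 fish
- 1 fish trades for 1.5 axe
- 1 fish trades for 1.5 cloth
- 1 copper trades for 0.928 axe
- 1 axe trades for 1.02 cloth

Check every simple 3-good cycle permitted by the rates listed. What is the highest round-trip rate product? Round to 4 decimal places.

1.1832

copper→axe→cloth→copper: 0.928 × 1.02 × 1.25 = 1.18320
copper→fish→cloth→copper: 0.551 × 1.5 × 1.25 = 1.03313
axe→fish→cloth→axe: 0.649 × 1.5 × 1.03 = 1.00271
axe→cloth→fish→axe: 1.02 × 0.649 × 1.5 = 0.99297
Maximum is copper→axe→cloth→copper at 1.1832; arbitrage exists.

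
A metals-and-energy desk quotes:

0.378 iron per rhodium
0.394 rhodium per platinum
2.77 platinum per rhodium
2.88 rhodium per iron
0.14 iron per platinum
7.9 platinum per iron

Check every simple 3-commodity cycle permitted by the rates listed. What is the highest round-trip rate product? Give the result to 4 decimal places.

platinum→rhodium→iron→platinum: 0.394 × 0.378 × 7.9 = 1.17656
platinum→iron→rhodium→platinum: 0.14 × 2.88 × 2.77 = 1.11686
Maximum is platinum→rhodium→iron→platinum at 1.1766; arbitrage exists.

1.1766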